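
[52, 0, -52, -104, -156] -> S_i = 52 + -52*i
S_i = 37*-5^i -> [37, -185, 925, -4625, 23125]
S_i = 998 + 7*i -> [998, 1005, 1012, 1019, 1026]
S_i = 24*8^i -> [24, 192, 1536, 12288, 98304]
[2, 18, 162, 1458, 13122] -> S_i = 2*9^i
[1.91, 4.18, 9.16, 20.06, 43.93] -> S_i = 1.91*2.19^i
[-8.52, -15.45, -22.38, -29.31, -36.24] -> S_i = -8.52 + -6.93*i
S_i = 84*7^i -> [84, 588, 4116, 28812, 201684]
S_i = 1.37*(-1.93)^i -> [1.37, -2.64, 5.1, -9.85, 19.01]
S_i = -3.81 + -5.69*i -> [-3.81, -9.5, -15.19, -20.88, -26.57]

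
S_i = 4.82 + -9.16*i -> [4.82, -4.34, -13.5, -22.66, -31.82]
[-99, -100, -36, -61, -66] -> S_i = Random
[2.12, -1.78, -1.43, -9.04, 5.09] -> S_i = Random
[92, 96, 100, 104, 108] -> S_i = 92 + 4*i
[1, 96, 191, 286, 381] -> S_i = 1 + 95*i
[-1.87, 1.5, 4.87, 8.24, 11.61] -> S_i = -1.87 + 3.37*i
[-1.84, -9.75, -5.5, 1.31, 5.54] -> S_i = Random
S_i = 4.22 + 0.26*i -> [4.22, 4.48, 4.74, 5.0, 5.26]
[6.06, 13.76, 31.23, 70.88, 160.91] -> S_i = 6.06*2.27^i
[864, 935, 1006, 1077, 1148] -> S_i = 864 + 71*i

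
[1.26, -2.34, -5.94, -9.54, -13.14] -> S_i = 1.26 + -3.60*i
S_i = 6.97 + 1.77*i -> [6.97, 8.74, 10.51, 12.28, 14.05]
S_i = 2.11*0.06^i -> [2.11, 0.13, 0.01, 0.0, 0.0]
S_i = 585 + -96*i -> [585, 489, 393, 297, 201]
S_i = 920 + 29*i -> [920, 949, 978, 1007, 1036]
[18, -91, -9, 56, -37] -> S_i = Random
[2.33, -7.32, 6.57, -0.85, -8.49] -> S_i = Random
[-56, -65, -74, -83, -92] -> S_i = -56 + -9*i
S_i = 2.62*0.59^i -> [2.62, 1.55, 0.91, 0.54, 0.32]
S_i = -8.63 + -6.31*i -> [-8.63, -14.94, -21.25, -27.56, -33.87]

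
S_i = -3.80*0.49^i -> [-3.8, -1.86, -0.91, -0.45, -0.22]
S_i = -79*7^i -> [-79, -553, -3871, -27097, -189679]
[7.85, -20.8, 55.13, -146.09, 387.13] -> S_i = 7.85*(-2.65)^i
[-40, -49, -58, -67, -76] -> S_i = -40 + -9*i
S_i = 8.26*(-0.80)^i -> [8.26, -6.61, 5.29, -4.23, 3.38]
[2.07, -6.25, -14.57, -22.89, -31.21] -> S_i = 2.07 + -8.32*i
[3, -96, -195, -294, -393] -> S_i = 3 + -99*i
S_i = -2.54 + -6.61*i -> [-2.54, -9.15, -15.76, -22.37, -28.98]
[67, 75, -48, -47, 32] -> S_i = Random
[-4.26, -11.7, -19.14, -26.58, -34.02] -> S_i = -4.26 + -7.44*i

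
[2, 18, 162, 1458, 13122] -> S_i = 2*9^i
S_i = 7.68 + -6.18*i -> [7.68, 1.5, -4.68, -10.86, -17.04]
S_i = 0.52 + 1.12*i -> [0.52, 1.64, 2.76, 3.88, 5.0]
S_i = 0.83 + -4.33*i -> [0.83, -3.5, -7.83, -12.16, -16.49]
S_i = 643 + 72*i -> [643, 715, 787, 859, 931]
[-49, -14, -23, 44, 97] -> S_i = Random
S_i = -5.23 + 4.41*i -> [-5.23, -0.82, 3.59, 8.0, 12.41]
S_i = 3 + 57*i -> [3, 60, 117, 174, 231]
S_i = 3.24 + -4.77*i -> [3.24, -1.53, -6.3, -11.07, -15.84]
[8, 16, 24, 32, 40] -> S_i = 8 + 8*i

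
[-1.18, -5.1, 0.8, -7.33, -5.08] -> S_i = Random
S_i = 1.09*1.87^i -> [1.09, 2.04, 3.81, 7.13, 13.33]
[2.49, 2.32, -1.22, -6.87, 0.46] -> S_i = Random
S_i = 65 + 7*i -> [65, 72, 79, 86, 93]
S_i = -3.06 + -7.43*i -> [-3.06, -10.49, -17.92, -25.35, -32.78]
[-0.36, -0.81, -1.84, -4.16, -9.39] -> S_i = -0.36*2.26^i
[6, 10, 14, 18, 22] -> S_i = 6 + 4*i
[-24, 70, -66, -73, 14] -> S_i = Random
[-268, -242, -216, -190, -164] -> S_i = -268 + 26*i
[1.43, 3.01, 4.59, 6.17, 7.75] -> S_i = 1.43 + 1.58*i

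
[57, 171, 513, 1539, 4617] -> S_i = 57*3^i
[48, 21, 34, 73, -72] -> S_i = Random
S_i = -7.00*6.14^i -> [-7.0, -42.98, -263.9, -1620.33, -9948.82]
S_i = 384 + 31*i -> [384, 415, 446, 477, 508]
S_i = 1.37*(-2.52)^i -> [1.37, -3.45, 8.7, -21.92, 55.25]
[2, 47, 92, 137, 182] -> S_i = 2 + 45*i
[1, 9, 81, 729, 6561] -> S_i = 1*9^i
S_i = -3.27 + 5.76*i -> [-3.27, 2.49, 8.25, 14.01, 19.77]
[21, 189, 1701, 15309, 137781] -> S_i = 21*9^i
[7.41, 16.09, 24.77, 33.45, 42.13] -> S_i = 7.41 + 8.68*i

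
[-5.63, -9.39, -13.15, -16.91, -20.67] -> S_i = -5.63 + -3.76*i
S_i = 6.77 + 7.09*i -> [6.77, 13.86, 20.95, 28.04, 35.13]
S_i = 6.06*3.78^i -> [6.06, 22.91, 86.59, 327.3, 1237.2]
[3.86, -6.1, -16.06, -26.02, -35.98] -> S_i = 3.86 + -9.96*i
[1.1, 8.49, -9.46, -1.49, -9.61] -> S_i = Random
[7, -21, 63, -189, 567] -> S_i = 7*-3^i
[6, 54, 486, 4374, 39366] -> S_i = 6*9^i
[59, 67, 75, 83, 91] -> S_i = 59 + 8*i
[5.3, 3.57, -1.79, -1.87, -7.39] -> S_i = Random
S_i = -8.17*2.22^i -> [-8.17, -18.14, -40.27, -89.39, -198.44]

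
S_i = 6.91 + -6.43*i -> [6.91, 0.48, -5.95, -12.38, -18.81]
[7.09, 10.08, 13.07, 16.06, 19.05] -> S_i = 7.09 + 2.99*i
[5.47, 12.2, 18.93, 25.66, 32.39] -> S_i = 5.47 + 6.73*i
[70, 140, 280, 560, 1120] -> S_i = 70*2^i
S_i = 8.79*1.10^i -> [8.79, 9.67, 10.64, 11.7, 12.87]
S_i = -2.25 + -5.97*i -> [-2.25, -8.22, -14.19, -20.16, -26.13]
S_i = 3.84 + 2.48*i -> [3.84, 6.32, 8.8, 11.28, 13.76]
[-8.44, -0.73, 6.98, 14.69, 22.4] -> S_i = -8.44 + 7.71*i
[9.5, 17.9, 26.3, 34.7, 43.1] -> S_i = 9.50 + 8.40*i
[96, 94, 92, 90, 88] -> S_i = 96 + -2*i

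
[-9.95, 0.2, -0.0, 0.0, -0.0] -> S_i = -9.95*(-0.02)^i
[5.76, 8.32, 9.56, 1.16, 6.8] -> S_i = Random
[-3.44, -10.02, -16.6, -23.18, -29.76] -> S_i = -3.44 + -6.58*i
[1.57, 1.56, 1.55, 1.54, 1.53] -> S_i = 1.57 + -0.01*i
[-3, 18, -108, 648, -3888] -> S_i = -3*-6^i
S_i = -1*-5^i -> [-1, 5, -25, 125, -625]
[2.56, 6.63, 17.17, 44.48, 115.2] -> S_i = 2.56*2.59^i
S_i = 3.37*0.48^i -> [3.37, 1.62, 0.78, 0.37, 0.18]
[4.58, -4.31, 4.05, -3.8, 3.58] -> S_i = 4.58*(-0.94)^i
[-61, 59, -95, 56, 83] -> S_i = Random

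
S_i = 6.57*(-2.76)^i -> [6.57, -18.13, 50.05, -138.13, 381.24]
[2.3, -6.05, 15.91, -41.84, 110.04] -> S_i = 2.30*(-2.63)^i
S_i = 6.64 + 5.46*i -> [6.64, 12.1, 17.56, 23.02, 28.48]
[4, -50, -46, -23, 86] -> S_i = Random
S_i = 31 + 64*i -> [31, 95, 159, 223, 287]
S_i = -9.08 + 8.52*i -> [-9.08, -0.56, 7.96, 16.48, 25.0]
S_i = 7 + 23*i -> [7, 30, 53, 76, 99]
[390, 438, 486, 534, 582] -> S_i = 390 + 48*i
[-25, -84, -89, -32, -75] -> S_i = Random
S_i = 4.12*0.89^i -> [4.12, 3.67, 3.26, 2.9, 2.58]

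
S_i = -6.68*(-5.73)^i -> [-6.68, 38.28, -219.32, 1256.73, -7201.04]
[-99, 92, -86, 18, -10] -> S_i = Random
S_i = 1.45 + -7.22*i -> [1.45, -5.77, -12.99, -20.21, -27.43]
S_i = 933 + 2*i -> [933, 935, 937, 939, 941]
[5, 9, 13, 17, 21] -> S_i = 5 + 4*i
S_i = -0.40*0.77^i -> [-0.4, -0.31, -0.24, -0.18, -0.14]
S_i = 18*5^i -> [18, 90, 450, 2250, 11250]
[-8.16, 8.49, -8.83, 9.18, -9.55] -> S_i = -8.16*(-1.04)^i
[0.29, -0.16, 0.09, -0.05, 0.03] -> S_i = 0.29*(-0.55)^i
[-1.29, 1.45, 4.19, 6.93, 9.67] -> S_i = -1.29 + 2.74*i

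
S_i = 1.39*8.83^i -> [1.39, 12.27, 108.38, 956.97, 8450.02]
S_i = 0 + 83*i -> [0, 83, 166, 249, 332]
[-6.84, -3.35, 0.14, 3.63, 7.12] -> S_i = -6.84 + 3.49*i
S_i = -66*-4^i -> [-66, 264, -1056, 4224, -16896]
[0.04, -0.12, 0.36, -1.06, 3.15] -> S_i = 0.04*(-2.98)^i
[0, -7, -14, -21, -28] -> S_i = 0 + -7*i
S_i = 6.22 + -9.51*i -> [6.22, -3.29, -12.8, -22.31, -31.82]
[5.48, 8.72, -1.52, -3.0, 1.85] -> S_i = Random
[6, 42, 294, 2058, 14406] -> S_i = 6*7^i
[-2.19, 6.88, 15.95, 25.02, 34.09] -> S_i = -2.19 + 9.07*i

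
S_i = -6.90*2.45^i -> [-6.9, -16.9, -41.42, -101.47, -248.61]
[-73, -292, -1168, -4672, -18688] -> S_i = -73*4^i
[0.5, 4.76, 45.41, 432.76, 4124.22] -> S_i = 0.50*9.53^i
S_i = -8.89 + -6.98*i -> [-8.89, -15.87, -22.85, -29.83, -36.81]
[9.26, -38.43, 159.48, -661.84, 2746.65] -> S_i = 9.26*(-4.15)^i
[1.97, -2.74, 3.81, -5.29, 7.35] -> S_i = 1.97*(-1.39)^i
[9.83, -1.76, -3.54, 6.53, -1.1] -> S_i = Random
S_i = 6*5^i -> [6, 30, 150, 750, 3750]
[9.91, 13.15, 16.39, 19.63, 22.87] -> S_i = 9.91 + 3.24*i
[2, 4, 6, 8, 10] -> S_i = 2 + 2*i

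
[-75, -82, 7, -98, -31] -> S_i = Random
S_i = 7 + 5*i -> [7, 12, 17, 22, 27]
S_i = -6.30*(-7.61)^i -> [-6.3, 47.94, -364.85, 2776.48, -21129.01]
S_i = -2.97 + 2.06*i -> [-2.97, -0.91, 1.15, 3.21, 5.27]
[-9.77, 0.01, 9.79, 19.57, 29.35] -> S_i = -9.77 + 9.78*i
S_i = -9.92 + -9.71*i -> [-9.92, -19.63, -29.34, -39.05, -48.76]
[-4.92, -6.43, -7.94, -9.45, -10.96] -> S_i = -4.92 + -1.51*i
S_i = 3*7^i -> [3, 21, 147, 1029, 7203]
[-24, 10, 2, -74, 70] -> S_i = Random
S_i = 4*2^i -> [4, 8, 16, 32, 64]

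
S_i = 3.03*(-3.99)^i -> [3.03, -12.09, 48.24, -192.47, 767.95]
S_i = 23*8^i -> [23, 184, 1472, 11776, 94208]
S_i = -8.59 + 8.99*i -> [-8.59, 0.4, 9.39, 18.38, 27.37]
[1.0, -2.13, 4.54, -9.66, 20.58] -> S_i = 1.00*(-2.13)^i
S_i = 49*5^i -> [49, 245, 1225, 6125, 30625]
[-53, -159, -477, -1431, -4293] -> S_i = -53*3^i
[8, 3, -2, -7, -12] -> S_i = 8 + -5*i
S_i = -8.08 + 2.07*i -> [-8.08, -6.01, -3.94, -1.87, 0.2]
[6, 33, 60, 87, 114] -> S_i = 6 + 27*i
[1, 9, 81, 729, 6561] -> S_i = 1*9^i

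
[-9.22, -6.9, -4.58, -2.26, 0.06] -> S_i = -9.22 + 2.32*i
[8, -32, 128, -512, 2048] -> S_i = 8*-4^i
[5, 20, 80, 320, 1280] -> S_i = 5*4^i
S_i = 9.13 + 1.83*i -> [9.13, 10.96, 12.79, 14.62, 16.45]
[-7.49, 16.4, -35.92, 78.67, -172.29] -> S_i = -7.49*(-2.19)^i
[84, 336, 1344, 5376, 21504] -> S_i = 84*4^i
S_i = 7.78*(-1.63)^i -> [7.78, -12.68, 20.67, -33.69, 54.92]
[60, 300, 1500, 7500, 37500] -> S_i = 60*5^i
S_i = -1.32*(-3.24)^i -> [-1.32, 4.28, -13.86, 44.9, -145.46]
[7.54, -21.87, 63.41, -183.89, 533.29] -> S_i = 7.54*(-2.90)^i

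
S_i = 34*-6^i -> [34, -204, 1224, -7344, 44064]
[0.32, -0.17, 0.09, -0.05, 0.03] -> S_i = 0.32*(-0.53)^i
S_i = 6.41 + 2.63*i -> [6.41, 9.04, 11.67, 14.3, 16.93]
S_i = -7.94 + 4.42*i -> [-7.94, -3.52, 0.9, 5.32, 9.74]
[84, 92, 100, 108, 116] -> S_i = 84 + 8*i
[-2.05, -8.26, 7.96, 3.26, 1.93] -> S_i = Random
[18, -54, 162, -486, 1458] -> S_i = 18*-3^i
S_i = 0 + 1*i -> [0, 1, 2, 3, 4]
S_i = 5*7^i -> [5, 35, 245, 1715, 12005]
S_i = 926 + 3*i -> [926, 929, 932, 935, 938]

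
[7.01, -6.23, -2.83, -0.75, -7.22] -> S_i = Random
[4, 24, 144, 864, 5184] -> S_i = 4*6^i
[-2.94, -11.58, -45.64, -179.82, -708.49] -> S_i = -2.94*3.94^i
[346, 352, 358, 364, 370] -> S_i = 346 + 6*i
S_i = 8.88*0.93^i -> [8.88, 8.26, 7.68, 7.14, 6.64]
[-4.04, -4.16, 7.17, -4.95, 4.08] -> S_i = Random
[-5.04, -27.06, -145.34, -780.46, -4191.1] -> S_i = -5.04*5.37^i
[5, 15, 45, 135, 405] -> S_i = 5*3^i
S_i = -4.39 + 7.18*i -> [-4.39, 2.79, 9.97, 17.15, 24.33]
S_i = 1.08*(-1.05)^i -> [1.08, -1.13, 1.19, -1.25, 1.31]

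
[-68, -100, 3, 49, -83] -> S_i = Random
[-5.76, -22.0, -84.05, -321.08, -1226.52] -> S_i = -5.76*3.82^i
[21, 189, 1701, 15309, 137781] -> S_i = 21*9^i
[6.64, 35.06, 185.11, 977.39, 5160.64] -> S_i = 6.64*5.28^i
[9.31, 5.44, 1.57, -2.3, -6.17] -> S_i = 9.31 + -3.87*i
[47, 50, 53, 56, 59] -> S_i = 47 + 3*i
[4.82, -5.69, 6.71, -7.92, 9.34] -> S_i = 4.82*(-1.18)^i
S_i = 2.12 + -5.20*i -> [2.12, -3.08, -8.28, -13.48, -18.68]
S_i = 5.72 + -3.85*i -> [5.72, 1.87, -1.98, -5.83, -9.68]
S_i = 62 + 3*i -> [62, 65, 68, 71, 74]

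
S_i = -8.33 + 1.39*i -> [-8.33, -6.94, -5.55, -4.16, -2.77]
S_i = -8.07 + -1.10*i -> [-8.07, -9.17, -10.27, -11.37, -12.47]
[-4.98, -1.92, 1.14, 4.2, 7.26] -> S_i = -4.98 + 3.06*i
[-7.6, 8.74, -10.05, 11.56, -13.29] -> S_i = -7.60*(-1.15)^i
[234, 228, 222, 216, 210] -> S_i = 234 + -6*i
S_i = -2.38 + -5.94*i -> [-2.38, -8.32, -14.26, -20.2, -26.14]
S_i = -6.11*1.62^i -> [-6.11, -9.9, -16.04, -25.98, -42.08]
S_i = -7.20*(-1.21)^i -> [-7.2, 8.71, -10.54, 12.76, -15.43]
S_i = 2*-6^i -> [2, -12, 72, -432, 2592]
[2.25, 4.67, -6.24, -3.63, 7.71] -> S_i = Random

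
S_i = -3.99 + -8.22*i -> [-3.99, -12.21, -20.43, -28.65, -36.87]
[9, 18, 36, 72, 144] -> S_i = 9*2^i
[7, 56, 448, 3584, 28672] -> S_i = 7*8^i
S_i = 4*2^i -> [4, 8, 16, 32, 64]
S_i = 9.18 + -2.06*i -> [9.18, 7.12, 5.06, 3.0, 0.94]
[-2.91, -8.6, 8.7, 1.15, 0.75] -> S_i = Random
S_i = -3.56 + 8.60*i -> [-3.56, 5.04, 13.64, 22.24, 30.84]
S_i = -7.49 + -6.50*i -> [-7.49, -13.99, -20.49, -26.99, -33.49]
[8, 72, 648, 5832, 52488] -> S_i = 8*9^i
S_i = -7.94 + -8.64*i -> [-7.94, -16.58, -25.22, -33.86, -42.5]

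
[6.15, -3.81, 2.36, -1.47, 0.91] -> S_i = 6.15*(-0.62)^i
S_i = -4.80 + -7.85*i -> [-4.8, -12.65, -20.5, -28.35, -36.2]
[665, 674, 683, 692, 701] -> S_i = 665 + 9*i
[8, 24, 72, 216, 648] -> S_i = 8*3^i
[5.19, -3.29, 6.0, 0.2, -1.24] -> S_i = Random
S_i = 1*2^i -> [1, 2, 4, 8, 16]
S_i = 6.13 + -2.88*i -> [6.13, 3.25, 0.37, -2.51, -5.39]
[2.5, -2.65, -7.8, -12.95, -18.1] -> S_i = 2.50 + -5.15*i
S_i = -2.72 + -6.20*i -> [-2.72, -8.92, -15.12, -21.32, -27.52]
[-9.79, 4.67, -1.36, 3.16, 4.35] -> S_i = Random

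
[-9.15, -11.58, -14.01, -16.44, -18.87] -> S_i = -9.15 + -2.43*i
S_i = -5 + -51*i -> [-5, -56, -107, -158, -209]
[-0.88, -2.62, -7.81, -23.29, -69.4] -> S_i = -0.88*2.98^i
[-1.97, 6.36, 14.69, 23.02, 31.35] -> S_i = -1.97 + 8.33*i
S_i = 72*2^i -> [72, 144, 288, 576, 1152]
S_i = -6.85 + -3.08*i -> [-6.85, -9.93, -13.01, -16.09, -19.17]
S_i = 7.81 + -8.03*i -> [7.81, -0.22, -8.25, -16.28, -24.31]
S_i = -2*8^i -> [-2, -16, -128, -1024, -8192]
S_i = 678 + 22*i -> [678, 700, 722, 744, 766]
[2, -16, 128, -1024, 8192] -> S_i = 2*-8^i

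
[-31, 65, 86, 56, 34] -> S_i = Random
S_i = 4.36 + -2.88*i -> [4.36, 1.48, -1.4, -4.28, -7.16]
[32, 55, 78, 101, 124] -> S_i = 32 + 23*i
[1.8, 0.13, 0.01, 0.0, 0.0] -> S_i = 1.80*0.07^i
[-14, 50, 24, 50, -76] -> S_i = Random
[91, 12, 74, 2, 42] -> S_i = Random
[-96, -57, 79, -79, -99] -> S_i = Random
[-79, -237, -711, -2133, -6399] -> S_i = -79*3^i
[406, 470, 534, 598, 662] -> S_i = 406 + 64*i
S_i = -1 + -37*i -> [-1, -38, -75, -112, -149]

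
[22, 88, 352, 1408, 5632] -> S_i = 22*4^i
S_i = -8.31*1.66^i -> [-8.31, -13.79, -22.9, -38.01, -63.1]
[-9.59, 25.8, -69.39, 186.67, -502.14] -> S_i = -9.59*(-2.69)^i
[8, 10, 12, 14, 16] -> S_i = 8 + 2*i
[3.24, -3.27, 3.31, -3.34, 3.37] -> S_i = 3.24*(-1.01)^i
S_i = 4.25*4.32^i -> [4.25, 18.36, 79.32, 342.64, 1480.21]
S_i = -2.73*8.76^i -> [-2.73, -23.91, -209.49, -1835.16, -16076.04]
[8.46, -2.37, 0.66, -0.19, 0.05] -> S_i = 8.46*(-0.28)^i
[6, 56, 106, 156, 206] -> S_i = 6 + 50*i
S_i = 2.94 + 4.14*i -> [2.94, 7.08, 11.22, 15.36, 19.5]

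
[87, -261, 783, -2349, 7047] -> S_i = 87*-3^i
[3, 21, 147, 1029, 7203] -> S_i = 3*7^i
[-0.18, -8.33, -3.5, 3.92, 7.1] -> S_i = Random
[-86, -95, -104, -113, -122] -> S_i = -86 + -9*i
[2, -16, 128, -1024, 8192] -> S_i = 2*-8^i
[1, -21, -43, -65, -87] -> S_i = 1 + -22*i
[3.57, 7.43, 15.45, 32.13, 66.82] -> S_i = 3.57*2.08^i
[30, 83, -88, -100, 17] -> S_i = Random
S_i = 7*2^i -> [7, 14, 28, 56, 112]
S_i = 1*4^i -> [1, 4, 16, 64, 256]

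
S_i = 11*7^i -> [11, 77, 539, 3773, 26411]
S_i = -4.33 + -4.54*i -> [-4.33, -8.87, -13.41, -17.95, -22.49]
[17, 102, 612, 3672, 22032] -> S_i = 17*6^i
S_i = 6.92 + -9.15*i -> [6.92, -2.23, -11.38, -20.53, -29.68]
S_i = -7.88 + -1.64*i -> [-7.88, -9.52, -11.16, -12.8, -14.44]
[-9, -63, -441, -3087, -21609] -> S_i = -9*7^i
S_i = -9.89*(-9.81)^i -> [-9.89, 97.02, -951.78, 9336.91, -91595.12]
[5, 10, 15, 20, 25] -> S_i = 5 + 5*i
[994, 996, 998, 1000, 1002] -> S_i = 994 + 2*i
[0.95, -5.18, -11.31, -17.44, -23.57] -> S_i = 0.95 + -6.13*i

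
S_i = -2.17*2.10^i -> [-2.17, -4.56, -9.57, -20.1, -42.2]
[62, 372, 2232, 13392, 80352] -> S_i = 62*6^i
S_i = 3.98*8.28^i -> [3.98, 32.95, 272.86, 2259.3, 18707.01]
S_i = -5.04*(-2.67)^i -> [-5.04, 13.46, -35.93, 95.93, -256.14]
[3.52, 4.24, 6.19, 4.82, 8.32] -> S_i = Random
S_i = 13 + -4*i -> [13, 9, 5, 1, -3]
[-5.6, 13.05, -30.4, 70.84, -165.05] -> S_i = -5.60*(-2.33)^i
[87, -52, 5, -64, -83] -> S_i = Random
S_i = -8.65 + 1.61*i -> [-8.65, -7.04, -5.43, -3.82, -2.21]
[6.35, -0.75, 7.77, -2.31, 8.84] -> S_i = Random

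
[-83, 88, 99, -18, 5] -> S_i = Random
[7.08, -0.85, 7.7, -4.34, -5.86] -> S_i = Random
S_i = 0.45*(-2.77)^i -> [0.45, -1.25, 3.45, -9.56, 26.49]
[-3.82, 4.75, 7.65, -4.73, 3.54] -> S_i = Random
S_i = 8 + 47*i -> [8, 55, 102, 149, 196]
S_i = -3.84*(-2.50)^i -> [-3.84, 9.6, -24.0, 60.0, -150.0]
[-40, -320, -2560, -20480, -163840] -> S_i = -40*8^i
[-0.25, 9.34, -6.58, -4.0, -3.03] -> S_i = Random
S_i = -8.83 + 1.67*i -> [-8.83, -7.16, -5.49, -3.82, -2.15]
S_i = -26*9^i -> [-26, -234, -2106, -18954, -170586]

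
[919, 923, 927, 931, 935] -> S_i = 919 + 4*i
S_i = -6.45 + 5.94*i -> [-6.45, -0.51, 5.43, 11.37, 17.31]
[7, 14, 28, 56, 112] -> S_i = 7*2^i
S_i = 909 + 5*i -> [909, 914, 919, 924, 929]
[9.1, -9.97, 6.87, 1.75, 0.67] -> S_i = Random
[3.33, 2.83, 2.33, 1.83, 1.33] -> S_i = 3.33 + -0.50*i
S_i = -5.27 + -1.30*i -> [-5.27, -6.57, -7.87, -9.17, -10.47]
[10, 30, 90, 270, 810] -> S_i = 10*3^i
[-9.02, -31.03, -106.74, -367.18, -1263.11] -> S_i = -9.02*3.44^i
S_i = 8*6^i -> [8, 48, 288, 1728, 10368]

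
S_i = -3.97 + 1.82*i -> [-3.97, -2.15, -0.33, 1.49, 3.31]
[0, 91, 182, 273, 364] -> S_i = 0 + 91*i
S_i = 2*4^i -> [2, 8, 32, 128, 512]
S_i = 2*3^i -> [2, 6, 18, 54, 162]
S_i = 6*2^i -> [6, 12, 24, 48, 96]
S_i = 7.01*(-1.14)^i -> [7.01, -7.99, 9.11, -10.39, 11.84]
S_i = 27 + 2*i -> [27, 29, 31, 33, 35]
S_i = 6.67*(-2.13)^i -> [6.67, -14.21, 30.26, -64.46, 137.29]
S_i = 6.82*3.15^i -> [6.82, 21.48, 67.67, 213.17, 671.47]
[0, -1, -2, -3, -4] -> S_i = 0 + -1*i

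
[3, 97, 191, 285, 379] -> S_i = 3 + 94*i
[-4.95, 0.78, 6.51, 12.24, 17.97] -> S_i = -4.95 + 5.73*i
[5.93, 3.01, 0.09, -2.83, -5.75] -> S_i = 5.93 + -2.92*i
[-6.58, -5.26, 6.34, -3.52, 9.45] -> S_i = Random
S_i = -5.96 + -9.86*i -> [-5.96, -15.82, -25.68, -35.54, -45.4]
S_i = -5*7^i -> [-5, -35, -245, -1715, -12005]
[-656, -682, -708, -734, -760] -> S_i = -656 + -26*i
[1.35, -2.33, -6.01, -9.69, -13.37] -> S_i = 1.35 + -3.68*i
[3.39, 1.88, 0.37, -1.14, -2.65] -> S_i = 3.39 + -1.51*i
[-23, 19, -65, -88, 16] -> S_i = Random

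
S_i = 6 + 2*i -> [6, 8, 10, 12, 14]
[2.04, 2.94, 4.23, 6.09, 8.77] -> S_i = 2.04*1.44^i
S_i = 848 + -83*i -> [848, 765, 682, 599, 516]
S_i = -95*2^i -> [-95, -190, -380, -760, -1520]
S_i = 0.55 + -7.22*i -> [0.55, -6.67, -13.89, -21.11, -28.33]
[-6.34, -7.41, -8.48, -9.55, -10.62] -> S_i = -6.34 + -1.07*i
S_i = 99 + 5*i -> [99, 104, 109, 114, 119]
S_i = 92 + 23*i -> [92, 115, 138, 161, 184]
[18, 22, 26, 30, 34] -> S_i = 18 + 4*i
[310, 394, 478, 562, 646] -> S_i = 310 + 84*i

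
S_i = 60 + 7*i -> [60, 67, 74, 81, 88]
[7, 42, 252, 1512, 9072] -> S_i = 7*6^i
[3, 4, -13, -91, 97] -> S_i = Random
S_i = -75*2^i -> [-75, -150, -300, -600, -1200]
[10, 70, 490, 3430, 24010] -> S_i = 10*7^i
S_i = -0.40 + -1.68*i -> [-0.4, -2.08, -3.76, -5.44, -7.12]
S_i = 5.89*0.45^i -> [5.89, 2.65, 1.19, 0.54, 0.24]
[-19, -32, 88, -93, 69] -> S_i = Random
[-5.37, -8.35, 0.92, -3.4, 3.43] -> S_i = Random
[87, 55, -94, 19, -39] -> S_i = Random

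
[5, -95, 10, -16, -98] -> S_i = Random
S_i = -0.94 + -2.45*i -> [-0.94, -3.39, -5.84, -8.29, -10.74]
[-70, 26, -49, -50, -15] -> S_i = Random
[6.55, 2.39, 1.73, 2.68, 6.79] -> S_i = Random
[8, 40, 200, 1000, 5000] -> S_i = 8*5^i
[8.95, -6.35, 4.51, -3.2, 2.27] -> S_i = 8.95*(-0.71)^i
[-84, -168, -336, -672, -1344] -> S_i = -84*2^i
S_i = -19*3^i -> [-19, -57, -171, -513, -1539]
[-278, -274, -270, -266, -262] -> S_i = -278 + 4*i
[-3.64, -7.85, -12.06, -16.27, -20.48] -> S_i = -3.64 + -4.21*i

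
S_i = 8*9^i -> [8, 72, 648, 5832, 52488]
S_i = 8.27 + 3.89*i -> [8.27, 12.16, 16.05, 19.94, 23.83]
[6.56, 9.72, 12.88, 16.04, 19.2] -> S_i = 6.56 + 3.16*i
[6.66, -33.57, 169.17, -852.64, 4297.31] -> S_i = 6.66*(-5.04)^i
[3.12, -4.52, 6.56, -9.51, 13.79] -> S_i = 3.12*(-1.45)^i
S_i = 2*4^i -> [2, 8, 32, 128, 512]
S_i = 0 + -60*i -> [0, -60, -120, -180, -240]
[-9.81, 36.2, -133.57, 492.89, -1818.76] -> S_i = -9.81*(-3.69)^i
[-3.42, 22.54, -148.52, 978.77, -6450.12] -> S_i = -3.42*(-6.59)^i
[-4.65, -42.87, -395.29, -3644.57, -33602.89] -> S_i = -4.65*9.22^i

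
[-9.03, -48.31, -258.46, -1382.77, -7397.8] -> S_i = -9.03*5.35^i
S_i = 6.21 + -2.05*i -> [6.21, 4.16, 2.11, 0.06, -1.99]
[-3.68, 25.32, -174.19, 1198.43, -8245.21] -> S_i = -3.68*(-6.88)^i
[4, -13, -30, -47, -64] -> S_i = 4 + -17*i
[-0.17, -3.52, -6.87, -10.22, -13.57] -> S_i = -0.17 + -3.35*i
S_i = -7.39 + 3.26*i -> [-7.39, -4.13, -0.87, 2.39, 5.65]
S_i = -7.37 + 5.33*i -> [-7.37, -2.04, 3.29, 8.62, 13.95]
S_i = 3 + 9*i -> [3, 12, 21, 30, 39]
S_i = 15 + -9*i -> [15, 6, -3, -12, -21]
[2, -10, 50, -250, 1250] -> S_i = 2*-5^i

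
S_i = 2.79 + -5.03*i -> [2.79, -2.24, -7.27, -12.3, -17.33]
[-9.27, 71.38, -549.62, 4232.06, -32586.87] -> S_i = -9.27*(-7.70)^i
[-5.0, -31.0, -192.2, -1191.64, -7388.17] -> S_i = -5.00*6.20^i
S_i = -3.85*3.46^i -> [-3.85, -13.32, -46.09, -159.47, -551.78]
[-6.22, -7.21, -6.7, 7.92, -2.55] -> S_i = Random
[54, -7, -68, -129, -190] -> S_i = 54 + -61*i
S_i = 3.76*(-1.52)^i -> [3.76, -5.72, 8.69, -13.2, 20.07]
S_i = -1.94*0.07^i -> [-1.94, -0.14, -0.01, -0.0, -0.0]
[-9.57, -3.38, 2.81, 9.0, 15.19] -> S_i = -9.57 + 6.19*i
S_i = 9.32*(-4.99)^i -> [9.32, -46.51, 232.07, -1158.02, 5778.54]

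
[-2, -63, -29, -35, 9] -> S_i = Random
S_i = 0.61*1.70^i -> [0.61, 1.04, 1.76, 3.0, 5.09]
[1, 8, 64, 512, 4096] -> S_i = 1*8^i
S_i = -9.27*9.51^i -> [-9.27, -88.16, -838.38, -7972.99, -75823.15]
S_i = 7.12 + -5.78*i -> [7.12, 1.34, -4.44, -10.22, -16.0]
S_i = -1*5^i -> [-1, -5, -25, -125, -625]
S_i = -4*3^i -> [-4, -12, -36, -108, -324]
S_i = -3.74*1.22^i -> [-3.74, -4.56, -5.57, -6.79, -8.29]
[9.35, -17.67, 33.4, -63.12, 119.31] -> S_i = 9.35*(-1.89)^i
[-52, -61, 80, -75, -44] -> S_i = Random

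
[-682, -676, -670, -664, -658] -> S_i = -682 + 6*i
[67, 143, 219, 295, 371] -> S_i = 67 + 76*i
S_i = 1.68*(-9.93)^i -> [1.68, -16.68, 165.66, -1644.97, 16334.52]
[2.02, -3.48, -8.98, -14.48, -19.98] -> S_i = 2.02 + -5.50*i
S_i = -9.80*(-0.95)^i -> [-9.8, 9.31, -8.84, 8.4, -7.98]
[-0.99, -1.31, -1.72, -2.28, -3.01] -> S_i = -0.99*1.32^i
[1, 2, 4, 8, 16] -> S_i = 1*2^i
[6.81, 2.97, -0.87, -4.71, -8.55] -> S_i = 6.81 + -3.84*i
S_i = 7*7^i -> [7, 49, 343, 2401, 16807]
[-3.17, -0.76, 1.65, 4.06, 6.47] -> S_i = -3.17 + 2.41*i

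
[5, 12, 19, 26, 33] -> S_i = 5 + 7*i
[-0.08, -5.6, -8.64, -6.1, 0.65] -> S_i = Random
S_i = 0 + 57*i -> [0, 57, 114, 171, 228]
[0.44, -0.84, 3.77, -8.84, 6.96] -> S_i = Random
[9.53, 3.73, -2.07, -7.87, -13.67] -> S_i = 9.53 + -5.80*i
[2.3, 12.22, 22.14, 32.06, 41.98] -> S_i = 2.30 + 9.92*i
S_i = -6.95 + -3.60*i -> [-6.95, -10.55, -14.15, -17.75, -21.35]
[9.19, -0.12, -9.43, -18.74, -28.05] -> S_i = 9.19 + -9.31*i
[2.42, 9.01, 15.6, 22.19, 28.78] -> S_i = 2.42 + 6.59*i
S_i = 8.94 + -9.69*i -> [8.94, -0.75, -10.44, -20.13, -29.82]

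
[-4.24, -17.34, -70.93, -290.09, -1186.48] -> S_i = -4.24*4.09^i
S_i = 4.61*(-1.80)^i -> [4.61, -8.3, 14.94, -26.89, 48.39]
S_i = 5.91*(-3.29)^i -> [5.91, -19.44, 63.97, -210.46, 692.42]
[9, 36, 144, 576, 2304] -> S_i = 9*4^i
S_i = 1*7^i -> [1, 7, 49, 343, 2401]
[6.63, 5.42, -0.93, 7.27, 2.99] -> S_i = Random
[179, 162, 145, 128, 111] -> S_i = 179 + -17*i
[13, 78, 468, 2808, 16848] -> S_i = 13*6^i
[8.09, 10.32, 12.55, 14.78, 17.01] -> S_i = 8.09 + 2.23*i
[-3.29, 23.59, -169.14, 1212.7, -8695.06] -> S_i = -3.29*(-7.17)^i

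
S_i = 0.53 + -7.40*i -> [0.53, -6.87, -14.27, -21.67, -29.07]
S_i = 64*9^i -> [64, 576, 5184, 46656, 419904]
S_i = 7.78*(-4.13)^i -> [7.78, -32.13, 132.7, -548.06, 2263.5]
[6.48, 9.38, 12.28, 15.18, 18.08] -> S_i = 6.48 + 2.90*i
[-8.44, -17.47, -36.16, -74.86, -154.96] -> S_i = -8.44*2.07^i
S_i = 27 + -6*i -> [27, 21, 15, 9, 3]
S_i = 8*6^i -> [8, 48, 288, 1728, 10368]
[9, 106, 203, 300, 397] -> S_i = 9 + 97*i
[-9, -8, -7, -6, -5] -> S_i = -9 + 1*i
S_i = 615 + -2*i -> [615, 613, 611, 609, 607]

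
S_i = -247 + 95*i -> [-247, -152, -57, 38, 133]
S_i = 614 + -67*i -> [614, 547, 480, 413, 346]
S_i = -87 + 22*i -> [-87, -65, -43, -21, 1]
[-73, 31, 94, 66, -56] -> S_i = Random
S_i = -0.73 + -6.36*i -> [-0.73, -7.09, -13.45, -19.81, -26.17]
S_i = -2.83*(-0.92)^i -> [-2.83, 2.6, -2.4, 2.2, -2.03]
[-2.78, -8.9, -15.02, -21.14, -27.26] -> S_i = -2.78 + -6.12*i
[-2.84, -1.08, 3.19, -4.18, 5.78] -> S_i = Random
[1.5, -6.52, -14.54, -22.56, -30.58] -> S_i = 1.50 + -8.02*i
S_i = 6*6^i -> [6, 36, 216, 1296, 7776]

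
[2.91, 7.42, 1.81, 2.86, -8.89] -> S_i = Random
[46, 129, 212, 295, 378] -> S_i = 46 + 83*i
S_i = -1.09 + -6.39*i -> [-1.09, -7.48, -13.87, -20.26, -26.65]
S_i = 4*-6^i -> [4, -24, 144, -864, 5184]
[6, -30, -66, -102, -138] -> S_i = 6 + -36*i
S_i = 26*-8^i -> [26, -208, 1664, -13312, 106496]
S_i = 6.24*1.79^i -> [6.24, 11.17, 19.99, 35.79, 64.06]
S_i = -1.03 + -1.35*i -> [-1.03, -2.38, -3.73, -5.08, -6.43]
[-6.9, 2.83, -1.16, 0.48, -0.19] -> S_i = -6.90*(-0.41)^i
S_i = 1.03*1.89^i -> [1.03, 1.95, 3.68, 6.95, 13.14]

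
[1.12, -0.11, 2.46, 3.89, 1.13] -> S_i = Random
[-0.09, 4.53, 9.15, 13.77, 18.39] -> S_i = -0.09 + 4.62*i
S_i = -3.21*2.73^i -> [-3.21, -8.76, -23.92, -65.31, -178.3]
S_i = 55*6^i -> [55, 330, 1980, 11880, 71280]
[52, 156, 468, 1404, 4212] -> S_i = 52*3^i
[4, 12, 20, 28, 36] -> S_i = 4 + 8*i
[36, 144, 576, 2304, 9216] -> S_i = 36*4^i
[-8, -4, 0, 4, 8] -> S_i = -8 + 4*i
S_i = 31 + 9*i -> [31, 40, 49, 58, 67]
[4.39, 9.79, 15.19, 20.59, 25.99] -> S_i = 4.39 + 5.40*i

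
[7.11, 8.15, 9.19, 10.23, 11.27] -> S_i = 7.11 + 1.04*i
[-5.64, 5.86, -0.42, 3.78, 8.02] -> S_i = Random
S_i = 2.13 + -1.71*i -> [2.13, 0.42, -1.29, -3.0, -4.71]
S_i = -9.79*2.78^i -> [-9.79, -27.22, -75.66, -210.34, -584.74]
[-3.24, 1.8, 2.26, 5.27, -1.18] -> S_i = Random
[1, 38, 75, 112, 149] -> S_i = 1 + 37*i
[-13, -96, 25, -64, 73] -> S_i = Random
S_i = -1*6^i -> [-1, -6, -36, -216, -1296]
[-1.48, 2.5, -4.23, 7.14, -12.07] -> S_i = -1.48*(-1.69)^i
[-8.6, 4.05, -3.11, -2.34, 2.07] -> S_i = Random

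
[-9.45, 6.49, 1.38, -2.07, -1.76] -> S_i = Random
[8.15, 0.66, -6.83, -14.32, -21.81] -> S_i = 8.15 + -7.49*i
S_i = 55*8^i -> [55, 440, 3520, 28160, 225280]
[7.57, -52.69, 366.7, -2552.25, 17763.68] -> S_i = 7.57*(-6.96)^i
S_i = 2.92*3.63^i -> [2.92, 10.6, 38.48, 139.67, 507.0]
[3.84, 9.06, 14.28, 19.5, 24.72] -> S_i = 3.84 + 5.22*i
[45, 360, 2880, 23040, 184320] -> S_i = 45*8^i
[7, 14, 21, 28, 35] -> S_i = 7 + 7*i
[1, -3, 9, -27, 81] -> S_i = 1*-3^i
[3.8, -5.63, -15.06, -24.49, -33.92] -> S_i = 3.80 + -9.43*i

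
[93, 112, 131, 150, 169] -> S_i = 93 + 19*i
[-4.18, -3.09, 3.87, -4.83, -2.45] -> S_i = Random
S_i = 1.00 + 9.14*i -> [1.0, 10.14, 19.28, 28.42, 37.56]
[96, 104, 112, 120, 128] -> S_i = 96 + 8*i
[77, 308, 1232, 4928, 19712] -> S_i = 77*4^i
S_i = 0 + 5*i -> [0, 5, 10, 15, 20]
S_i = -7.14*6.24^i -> [-7.14, -44.55, -278.01, -1734.81, -10825.22]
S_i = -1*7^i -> [-1, -7, -49, -343, -2401]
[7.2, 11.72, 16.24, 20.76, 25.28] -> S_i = 7.20 + 4.52*i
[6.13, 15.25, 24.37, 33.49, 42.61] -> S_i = 6.13 + 9.12*i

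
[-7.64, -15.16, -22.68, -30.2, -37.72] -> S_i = -7.64 + -7.52*i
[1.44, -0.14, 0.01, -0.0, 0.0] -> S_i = 1.44*(-0.10)^i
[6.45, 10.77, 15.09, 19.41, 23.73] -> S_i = 6.45 + 4.32*i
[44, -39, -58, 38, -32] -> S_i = Random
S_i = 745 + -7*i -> [745, 738, 731, 724, 717]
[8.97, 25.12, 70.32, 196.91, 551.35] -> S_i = 8.97*2.80^i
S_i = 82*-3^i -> [82, -246, 738, -2214, 6642]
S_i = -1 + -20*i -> [-1, -21, -41, -61, -81]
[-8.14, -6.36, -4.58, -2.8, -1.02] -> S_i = -8.14 + 1.78*i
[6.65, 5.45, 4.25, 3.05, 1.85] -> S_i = 6.65 + -1.20*i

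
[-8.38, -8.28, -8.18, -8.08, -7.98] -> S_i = -8.38 + 0.10*i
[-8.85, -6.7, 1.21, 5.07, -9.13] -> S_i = Random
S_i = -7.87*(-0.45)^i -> [-7.87, 3.54, -1.59, 0.72, -0.32]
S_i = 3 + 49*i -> [3, 52, 101, 150, 199]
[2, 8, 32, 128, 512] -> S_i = 2*4^i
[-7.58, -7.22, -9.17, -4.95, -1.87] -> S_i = Random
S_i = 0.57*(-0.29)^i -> [0.57, -0.17, 0.05, -0.01, 0.0]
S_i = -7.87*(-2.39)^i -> [-7.87, 18.81, -44.95, 107.44, -256.78]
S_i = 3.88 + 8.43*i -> [3.88, 12.31, 20.74, 29.17, 37.6]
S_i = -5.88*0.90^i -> [-5.88, -5.29, -4.76, -4.29, -3.86]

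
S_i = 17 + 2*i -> [17, 19, 21, 23, 25]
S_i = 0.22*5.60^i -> [0.22, 1.23, 6.9, 38.64, 216.36]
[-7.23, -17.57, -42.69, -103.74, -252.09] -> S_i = -7.23*2.43^i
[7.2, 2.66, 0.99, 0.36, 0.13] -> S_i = 7.20*0.37^i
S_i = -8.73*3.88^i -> [-8.73, -33.87, -131.42, -509.93, -1978.52]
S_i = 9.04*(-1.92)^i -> [9.04, -17.36, 33.33, -63.98, 122.85]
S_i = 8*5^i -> [8, 40, 200, 1000, 5000]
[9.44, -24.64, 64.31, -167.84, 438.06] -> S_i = 9.44*(-2.61)^i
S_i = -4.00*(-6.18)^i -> [-4.0, 24.72, -152.77, 944.12, -5834.64]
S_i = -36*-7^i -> [-36, 252, -1764, 12348, -86436]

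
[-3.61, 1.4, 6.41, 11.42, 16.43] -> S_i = -3.61 + 5.01*i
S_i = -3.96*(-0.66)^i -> [-3.96, 2.61, -1.72, 1.14, -0.75]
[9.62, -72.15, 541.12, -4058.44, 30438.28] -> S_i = 9.62*(-7.50)^i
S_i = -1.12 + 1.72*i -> [-1.12, 0.6, 2.32, 4.04, 5.76]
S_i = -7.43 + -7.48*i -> [-7.43, -14.91, -22.39, -29.87, -37.35]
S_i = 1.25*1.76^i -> [1.25, 2.2, 3.87, 6.81, 11.99]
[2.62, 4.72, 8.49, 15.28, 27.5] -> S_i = 2.62*1.80^i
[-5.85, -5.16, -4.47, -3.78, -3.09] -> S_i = -5.85 + 0.69*i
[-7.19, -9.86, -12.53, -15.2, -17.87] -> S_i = -7.19 + -2.67*i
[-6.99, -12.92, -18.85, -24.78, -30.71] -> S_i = -6.99 + -5.93*i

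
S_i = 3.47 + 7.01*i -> [3.47, 10.48, 17.49, 24.5, 31.51]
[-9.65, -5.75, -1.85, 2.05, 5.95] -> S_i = -9.65 + 3.90*i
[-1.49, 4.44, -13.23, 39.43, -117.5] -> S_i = -1.49*(-2.98)^i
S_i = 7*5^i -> [7, 35, 175, 875, 4375]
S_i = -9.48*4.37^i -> [-9.48, -41.43, -181.04, -791.14, -3457.28]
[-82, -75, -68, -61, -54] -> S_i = -82 + 7*i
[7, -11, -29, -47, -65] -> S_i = 7 + -18*i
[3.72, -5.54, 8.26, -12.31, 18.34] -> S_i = 3.72*(-1.49)^i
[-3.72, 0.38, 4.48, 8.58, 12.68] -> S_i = -3.72 + 4.10*i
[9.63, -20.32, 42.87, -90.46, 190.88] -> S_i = 9.63*(-2.11)^i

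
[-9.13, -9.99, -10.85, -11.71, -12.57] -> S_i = -9.13 + -0.86*i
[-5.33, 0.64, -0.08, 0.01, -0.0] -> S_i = -5.33*(-0.12)^i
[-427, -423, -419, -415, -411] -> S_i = -427 + 4*i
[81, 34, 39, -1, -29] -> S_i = Random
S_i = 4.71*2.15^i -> [4.71, 10.13, 21.77, 46.81, 100.64]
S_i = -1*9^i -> [-1, -9, -81, -729, -6561]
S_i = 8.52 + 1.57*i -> [8.52, 10.09, 11.66, 13.23, 14.8]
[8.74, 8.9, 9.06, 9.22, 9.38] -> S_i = 8.74 + 0.16*i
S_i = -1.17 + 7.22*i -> [-1.17, 6.05, 13.27, 20.49, 27.71]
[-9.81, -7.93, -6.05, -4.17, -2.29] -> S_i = -9.81 + 1.88*i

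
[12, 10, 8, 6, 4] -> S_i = 12 + -2*i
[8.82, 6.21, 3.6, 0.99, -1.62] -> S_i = 8.82 + -2.61*i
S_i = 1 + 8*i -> [1, 9, 17, 25, 33]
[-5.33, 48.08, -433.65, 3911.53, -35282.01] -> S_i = -5.33*(-9.02)^i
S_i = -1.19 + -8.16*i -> [-1.19, -9.35, -17.51, -25.67, -33.83]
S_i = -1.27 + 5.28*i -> [-1.27, 4.01, 9.29, 14.57, 19.85]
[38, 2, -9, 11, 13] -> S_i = Random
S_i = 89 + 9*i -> [89, 98, 107, 116, 125]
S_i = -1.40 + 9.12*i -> [-1.4, 7.72, 16.84, 25.96, 35.08]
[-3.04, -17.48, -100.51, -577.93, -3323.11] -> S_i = -3.04*5.75^i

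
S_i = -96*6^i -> [-96, -576, -3456, -20736, -124416]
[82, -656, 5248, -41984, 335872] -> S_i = 82*-8^i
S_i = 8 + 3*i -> [8, 11, 14, 17, 20]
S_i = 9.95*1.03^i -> [9.95, 10.25, 10.56, 10.87, 11.2]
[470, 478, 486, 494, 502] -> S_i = 470 + 8*i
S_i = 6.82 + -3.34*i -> [6.82, 3.48, 0.14, -3.2, -6.54]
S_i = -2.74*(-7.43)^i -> [-2.74, 20.36, -151.26, 1123.87, -8350.37]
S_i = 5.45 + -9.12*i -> [5.45, -3.67, -12.79, -21.91, -31.03]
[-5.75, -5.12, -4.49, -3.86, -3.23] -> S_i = -5.75 + 0.63*i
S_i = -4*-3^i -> [-4, 12, -36, 108, -324]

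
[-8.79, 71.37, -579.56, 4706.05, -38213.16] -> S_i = -8.79*(-8.12)^i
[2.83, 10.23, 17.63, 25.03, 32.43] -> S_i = 2.83 + 7.40*i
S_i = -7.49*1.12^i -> [-7.49, -8.39, -9.4, -10.52, -11.79]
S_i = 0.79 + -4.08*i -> [0.79, -3.29, -7.37, -11.45, -15.53]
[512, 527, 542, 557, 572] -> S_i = 512 + 15*i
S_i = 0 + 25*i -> [0, 25, 50, 75, 100]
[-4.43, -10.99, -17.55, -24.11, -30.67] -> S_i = -4.43 + -6.56*i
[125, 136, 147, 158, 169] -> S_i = 125 + 11*i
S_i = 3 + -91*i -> [3, -88, -179, -270, -361]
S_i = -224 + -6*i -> [-224, -230, -236, -242, -248]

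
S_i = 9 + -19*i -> [9, -10, -29, -48, -67]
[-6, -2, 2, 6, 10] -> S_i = -6 + 4*i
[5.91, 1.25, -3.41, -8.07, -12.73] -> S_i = 5.91 + -4.66*i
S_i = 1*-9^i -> [1, -9, 81, -729, 6561]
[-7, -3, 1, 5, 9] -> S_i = -7 + 4*i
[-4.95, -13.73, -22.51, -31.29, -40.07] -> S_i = -4.95 + -8.78*i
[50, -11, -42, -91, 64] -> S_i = Random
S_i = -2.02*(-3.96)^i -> [-2.02, 8.0, -31.68, 125.44, -496.74]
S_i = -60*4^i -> [-60, -240, -960, -3840, -15360]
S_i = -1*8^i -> [-1, -8, -64, -512, -4096]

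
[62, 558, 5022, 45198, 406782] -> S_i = 62*9^i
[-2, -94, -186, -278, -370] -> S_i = -2 + -92*i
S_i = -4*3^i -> [-4, -12, -36, -108, -324]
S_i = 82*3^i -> [82, 246, 738, 2214, 6642]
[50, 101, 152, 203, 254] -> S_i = 50 + 51*i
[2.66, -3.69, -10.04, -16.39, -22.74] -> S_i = 2.66 + -6.35*i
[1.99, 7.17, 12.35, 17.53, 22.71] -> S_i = 1.99 + 5.18*i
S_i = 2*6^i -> [2, 12, 72, 432, 2592]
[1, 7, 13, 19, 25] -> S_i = 1 + 6*i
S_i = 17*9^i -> [17, 153, 1377, 12393, 111537]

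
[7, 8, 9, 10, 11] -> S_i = 7 + 1*i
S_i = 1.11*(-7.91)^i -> [1.11, -8.78, 69.45, -549.35, 4345.39]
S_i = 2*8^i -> [2, 16, 128, 1024, 8192]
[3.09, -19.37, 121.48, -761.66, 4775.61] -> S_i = 3.09*(-6.27)^i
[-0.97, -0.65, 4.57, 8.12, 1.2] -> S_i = Random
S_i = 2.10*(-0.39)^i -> [2.1, -0.82, 0.32, -0.12, 0.05]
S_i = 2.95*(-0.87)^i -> [2.95, -2.57, 2.23, -1.94, 1.69]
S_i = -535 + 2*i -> [-535, -533, -531, -529, -527]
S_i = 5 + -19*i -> [5, -14, -33, -52, -71]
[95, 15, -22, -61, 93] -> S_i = Random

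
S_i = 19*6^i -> [19, 114, 684, 4104, 24624]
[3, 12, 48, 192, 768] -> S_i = 3*4^i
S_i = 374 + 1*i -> [374, 375, 376, 377, 378]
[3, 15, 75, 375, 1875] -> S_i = 3*5^i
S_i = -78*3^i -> [-78, -234, -702, -2106, -6318]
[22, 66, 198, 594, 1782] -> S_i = 22*3^i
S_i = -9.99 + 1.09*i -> [-9.99, -8.9, -7.81, -6.72, -5.63]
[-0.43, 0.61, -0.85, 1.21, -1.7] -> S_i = -0.43*(-1.41)^i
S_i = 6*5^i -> [6, 30, 150, 750, 3750]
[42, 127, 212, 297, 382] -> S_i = 42 + 85*i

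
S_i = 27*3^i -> [27, 81, 243, 729, 2187]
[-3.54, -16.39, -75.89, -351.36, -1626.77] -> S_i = -3.54*4.63^i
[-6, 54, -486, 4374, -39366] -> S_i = -6*-9^i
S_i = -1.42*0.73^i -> [-1.42, -1.04, -0.76, -0.55, -0.4]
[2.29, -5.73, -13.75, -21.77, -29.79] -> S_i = 2.29 + -8.02*i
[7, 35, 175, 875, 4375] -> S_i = 7*5^i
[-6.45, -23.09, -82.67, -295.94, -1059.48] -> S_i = -6.45*3.58^i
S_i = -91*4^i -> [-91, -364, -1456, -5824, -23296]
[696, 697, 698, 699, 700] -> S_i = 696 + 1*i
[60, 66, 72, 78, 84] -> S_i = 60 + 6*i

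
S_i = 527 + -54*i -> [527, 473, 419, 365, 311]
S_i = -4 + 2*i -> [-4, -2, 0, 2, 4]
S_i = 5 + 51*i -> [5, 56, 107, 158, 209]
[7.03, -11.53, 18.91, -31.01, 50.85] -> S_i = 7.03*(-1.64)^i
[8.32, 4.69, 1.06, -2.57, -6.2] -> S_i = 8.32 + -3.63*i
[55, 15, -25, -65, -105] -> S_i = 55 + -40*i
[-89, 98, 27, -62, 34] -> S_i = Random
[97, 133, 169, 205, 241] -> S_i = 97 + 36*i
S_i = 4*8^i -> [4, 32, 256, 2048, 16384]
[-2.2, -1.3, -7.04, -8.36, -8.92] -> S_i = Random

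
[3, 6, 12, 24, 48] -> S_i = 3*2^i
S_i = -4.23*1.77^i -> [-4.23, -7.49, -13.25, -23.46, -41.52]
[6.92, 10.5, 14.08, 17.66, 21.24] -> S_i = 6.92 + 3.58*i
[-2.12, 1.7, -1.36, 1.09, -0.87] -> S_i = -2.12*(-0.80)^i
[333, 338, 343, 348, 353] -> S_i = 333 + 5*i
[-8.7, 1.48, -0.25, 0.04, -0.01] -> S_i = -8.70*(-0.17)^i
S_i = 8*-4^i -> [8, -32, 128, -512, 2048]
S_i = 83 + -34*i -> [83, 49, 15, -19, -53]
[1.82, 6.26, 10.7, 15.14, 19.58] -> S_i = 1.82 + 4.44*i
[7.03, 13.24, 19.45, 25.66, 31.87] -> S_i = 7.03 + 6.21*i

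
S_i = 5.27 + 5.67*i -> [5.27, 10.94, 16.61, 22.28, 27.95]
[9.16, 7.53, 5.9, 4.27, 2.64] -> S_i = 9.16 + -1.63*i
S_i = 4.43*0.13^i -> [4.43, 0.58, 0.07, 0.01, 0.0]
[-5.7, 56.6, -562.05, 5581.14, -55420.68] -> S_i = -5.70*(-9.93)^i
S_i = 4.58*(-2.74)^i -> [4.58, -12.55, 34.38, -94.21, 258.15]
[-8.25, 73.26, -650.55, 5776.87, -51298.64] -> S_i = -8.25*(-8.88)^i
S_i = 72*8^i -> [72, 576, 4608, 36864, 294912]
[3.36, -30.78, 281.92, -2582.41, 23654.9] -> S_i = 3.36*(-9.16)^i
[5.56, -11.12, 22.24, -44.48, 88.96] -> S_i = 5.56*(-2.00)^i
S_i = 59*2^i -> [59, 118, 236, 472, 944]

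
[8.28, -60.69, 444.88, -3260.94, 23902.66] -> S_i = 8.28*(-7.33)^i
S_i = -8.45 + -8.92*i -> [-8.45, -17.37, -26.29, -35.21, -44.13]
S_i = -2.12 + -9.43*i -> [-2.12, -11.55, -20.98, -30.41, -39.84]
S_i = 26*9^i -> [26, 234, 2106, 18954, 170586]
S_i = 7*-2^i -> [7, -14, 28, -56, 112]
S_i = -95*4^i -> [-95, -380, -1520, -6080, -24320]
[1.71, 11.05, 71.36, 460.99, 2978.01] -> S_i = 1.71*6.46^i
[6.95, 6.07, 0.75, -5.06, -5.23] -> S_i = Random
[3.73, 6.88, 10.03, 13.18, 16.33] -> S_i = 3.73 + 3.15*i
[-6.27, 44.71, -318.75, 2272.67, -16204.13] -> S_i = -6.27*(-7.13)^i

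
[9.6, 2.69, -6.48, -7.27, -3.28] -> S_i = Random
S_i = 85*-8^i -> [85, -680, 5440, -43520, 348160]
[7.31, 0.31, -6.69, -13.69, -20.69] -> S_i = 7.31 + -7.00*i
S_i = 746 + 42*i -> [746, 788, 830, 872, 914]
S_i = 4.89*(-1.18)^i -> [4.89, -5.77, 6.81, -8.03, 9.48]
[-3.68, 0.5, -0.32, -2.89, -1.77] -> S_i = Random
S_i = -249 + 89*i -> [-249, -160, -71, 18, 107]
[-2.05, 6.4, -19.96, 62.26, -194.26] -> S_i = -2.05*(-3.12)^i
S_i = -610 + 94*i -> [-610, -516, -422, -328, -234]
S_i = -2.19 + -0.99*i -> [-2.19, -3.18, -4.17, -5.16, -6.15]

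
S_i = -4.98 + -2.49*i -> [-4.98, -7.47, -9.96, -12.45, -14.94]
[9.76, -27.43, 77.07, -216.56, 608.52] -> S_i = 9.76*(-2.81)^i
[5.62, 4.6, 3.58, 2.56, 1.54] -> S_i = 5.62 + -1.02*i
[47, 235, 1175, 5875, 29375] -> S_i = 47*5^i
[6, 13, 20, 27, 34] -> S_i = 6 + 7*i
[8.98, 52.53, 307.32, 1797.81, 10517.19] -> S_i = 8.98*5.85^i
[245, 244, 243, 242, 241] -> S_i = 245 + -1*i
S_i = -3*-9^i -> [-3, 27, -243, 2187, -19683]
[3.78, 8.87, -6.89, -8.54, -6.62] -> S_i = Random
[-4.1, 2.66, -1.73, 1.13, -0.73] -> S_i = -4.10*(-0.65)^i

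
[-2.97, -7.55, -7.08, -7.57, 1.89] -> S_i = Random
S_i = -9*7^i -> [-9, -63, -441, -3087, -21609]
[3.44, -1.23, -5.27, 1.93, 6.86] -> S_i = Random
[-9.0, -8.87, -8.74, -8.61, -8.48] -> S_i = -9.00 + 0.13*i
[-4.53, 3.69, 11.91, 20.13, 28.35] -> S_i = -4.53 + 8.22*i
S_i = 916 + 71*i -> [916, 987, 1058, 1129, 1200]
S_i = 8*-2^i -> [8, -16, 32, -64, 128]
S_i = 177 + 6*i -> [177, 183, 189, 195, 201]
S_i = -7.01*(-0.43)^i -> [-7.01, 3.01, -1.3, 0.56, -0.24]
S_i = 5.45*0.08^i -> [5.45, 0.44, 0.03, 0.0, 0.0]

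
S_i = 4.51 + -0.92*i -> [4.51, 3.59, 2.67, 1.75, 0.83]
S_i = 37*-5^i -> [37, -185, 925, -4625, 23125]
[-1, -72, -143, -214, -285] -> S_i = -1 + -71*i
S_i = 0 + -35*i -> [0, -35, -70, -105, -140]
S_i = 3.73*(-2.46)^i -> [3.73, -9.18, 22.57, -55.53, 136.6]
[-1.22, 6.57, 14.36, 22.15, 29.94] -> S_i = -1.22 + 7.79*i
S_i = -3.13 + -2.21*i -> [-3.13, -5.34, -7.55, -9.76, -11.97]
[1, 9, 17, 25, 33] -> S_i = 1 + 8*i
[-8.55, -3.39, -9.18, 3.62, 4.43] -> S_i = Random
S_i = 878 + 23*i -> [878, 901, 924, 947, 970]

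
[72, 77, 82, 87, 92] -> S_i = 72 + 5*i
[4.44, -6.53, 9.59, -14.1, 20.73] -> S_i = 4.44*(-1.47)^i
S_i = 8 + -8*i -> [8, 0, -8, -16, -24]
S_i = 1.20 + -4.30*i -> [1.2, -3.1, -7.4, -11.7, -16.0]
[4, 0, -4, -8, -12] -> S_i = 4 + -4*i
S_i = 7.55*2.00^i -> [7.55, 15.1, 30.2, 60.4, 120.8]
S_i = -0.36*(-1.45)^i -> [-0.36, 0.52, -0.76, 1.1, -1.59]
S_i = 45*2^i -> [45, 90, 180, 360, 720]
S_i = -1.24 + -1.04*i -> [-1.24, -2.28, -3.32, -4.36, -5.4]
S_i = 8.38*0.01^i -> [8.38, 0.08, 0.0, 0.0, 0.0]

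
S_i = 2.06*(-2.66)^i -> [2.06, -5.48, 14.58, -38.77, 103.13]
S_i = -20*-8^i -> [-20, 160, -1280, 10240, -81920]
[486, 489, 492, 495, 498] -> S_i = 486 + 3*i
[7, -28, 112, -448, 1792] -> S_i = 7*-4^i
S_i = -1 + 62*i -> [-1, 61, 123, 185, 247]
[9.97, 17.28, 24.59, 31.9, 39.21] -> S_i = 9.97 + 7.31*i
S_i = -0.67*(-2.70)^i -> [-0.67, 1.81, -4.88, 13.19, -35.61]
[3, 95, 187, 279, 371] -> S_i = 3 + 92*i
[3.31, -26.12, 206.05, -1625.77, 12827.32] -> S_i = 3.31*(-7.89)^i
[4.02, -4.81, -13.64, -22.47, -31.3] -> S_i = 4.02 + -8.83*i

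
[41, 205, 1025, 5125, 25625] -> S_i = 41*5^i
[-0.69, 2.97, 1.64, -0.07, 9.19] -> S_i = Random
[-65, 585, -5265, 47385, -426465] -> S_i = -65*-9^i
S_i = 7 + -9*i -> [7, -2, -11, -20, -29]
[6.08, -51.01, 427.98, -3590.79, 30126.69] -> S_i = 6.08*(-8.39)^i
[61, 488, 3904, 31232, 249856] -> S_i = 61*8^i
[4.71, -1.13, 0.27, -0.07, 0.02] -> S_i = 4.71*(-0.24)^i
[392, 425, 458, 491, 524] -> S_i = 392 + 33*i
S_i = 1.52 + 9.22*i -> [1.52, 10.74, 19.96, 29.18, 38.4]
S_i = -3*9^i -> [-3, -27, -243, -2187, -19683]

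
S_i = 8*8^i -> [8, 64, 512, 4096, 32768]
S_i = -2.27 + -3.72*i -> [-2.27, -5.99, -9.71, -13.43, -17.15]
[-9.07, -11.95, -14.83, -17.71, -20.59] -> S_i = -9.07 + -2.88*i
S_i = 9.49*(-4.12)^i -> [9.49, -39.1, 161.09, -663.68, 2734.36]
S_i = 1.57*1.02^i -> [1.57, 1.6, 1.63, 1.67, 1.7]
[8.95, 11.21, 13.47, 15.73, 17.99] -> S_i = 8.95 + 2.26*i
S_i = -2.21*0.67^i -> [-2.21, -1.48, -0.99, -0.66, -0.45]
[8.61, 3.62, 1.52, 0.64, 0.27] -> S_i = 8.61*0.42^i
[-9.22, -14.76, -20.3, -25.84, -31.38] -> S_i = -9.22 + -5.54*i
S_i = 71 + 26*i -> [71, 97, 123, 149, 175]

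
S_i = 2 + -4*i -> [2, -2, -6, -10, -14]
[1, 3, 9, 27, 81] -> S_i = 1*3^i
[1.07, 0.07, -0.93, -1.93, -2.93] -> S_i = 1.07 + -1.00*i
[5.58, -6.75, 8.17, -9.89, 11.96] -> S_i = 5.58*(-1.21)^i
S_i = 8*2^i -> [8, 16, 32, 64, 128]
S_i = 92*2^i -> [92, 184, 368, 736, 1472]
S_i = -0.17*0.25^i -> [-0.17, -0.04, -0.01, -0.0, -0.0]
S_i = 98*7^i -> [98, 686, 4802, 33614, 235298]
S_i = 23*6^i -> [23, 138, 828, 4968, 29808]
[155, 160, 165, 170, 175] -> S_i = 155 + 5*i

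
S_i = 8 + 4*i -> [8, 12, 16, 20, 24]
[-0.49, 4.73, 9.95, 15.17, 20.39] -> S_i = -0.49 + 5.22*i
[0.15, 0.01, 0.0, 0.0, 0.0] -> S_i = 0.15*0.08^i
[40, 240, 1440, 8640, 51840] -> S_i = 40*6^i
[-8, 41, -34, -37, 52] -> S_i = Random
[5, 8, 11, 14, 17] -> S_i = 5 + 3*i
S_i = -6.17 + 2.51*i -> [-6.17, -3.66, -1.15, 1.36, 3.87]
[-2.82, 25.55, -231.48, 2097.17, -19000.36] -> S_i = -2.82*(-9.06)^i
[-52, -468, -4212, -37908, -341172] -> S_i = -52*9^i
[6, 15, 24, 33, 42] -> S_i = 6 + 9*i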